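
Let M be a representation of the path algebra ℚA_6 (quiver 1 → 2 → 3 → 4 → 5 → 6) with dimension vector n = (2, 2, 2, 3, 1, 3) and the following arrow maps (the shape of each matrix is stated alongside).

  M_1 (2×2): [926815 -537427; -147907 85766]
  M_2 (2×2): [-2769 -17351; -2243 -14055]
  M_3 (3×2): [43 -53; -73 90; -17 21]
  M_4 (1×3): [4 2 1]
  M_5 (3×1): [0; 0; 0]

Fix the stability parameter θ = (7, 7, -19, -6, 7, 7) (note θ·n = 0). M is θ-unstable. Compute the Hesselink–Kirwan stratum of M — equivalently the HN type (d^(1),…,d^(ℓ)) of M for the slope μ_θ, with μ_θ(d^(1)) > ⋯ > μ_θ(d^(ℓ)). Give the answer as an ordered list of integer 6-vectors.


Via rank(M_{q-1}∘⋯∘M_p): M ≅ I[1,4], I[1,5], I[4,4], I[6,6]^3.
μ_θ-semistable layers: μ^(1)=7; μ^(2)=-11/4; μ^(3)=-6

((0, 0, 0, 0, 1, 3); (2, 2, 2, 2, 0, 0); (0, 0, 0, 1, 0, 0))


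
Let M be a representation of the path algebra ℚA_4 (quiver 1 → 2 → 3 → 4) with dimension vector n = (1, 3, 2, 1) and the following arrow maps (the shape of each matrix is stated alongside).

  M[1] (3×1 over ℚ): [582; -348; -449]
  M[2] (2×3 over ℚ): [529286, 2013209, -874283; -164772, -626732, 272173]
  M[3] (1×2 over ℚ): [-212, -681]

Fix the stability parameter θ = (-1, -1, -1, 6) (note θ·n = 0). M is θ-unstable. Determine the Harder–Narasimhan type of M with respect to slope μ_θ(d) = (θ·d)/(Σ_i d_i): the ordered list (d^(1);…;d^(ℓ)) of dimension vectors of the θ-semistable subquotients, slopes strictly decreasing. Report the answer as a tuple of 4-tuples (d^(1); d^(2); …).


Via rank(M_{q-1}∘⋯∘M_p): M ≅ I[1,4], I[2,2], I[2,3].
μ_θ-semistable layers: μ^(1)=6; μ^(2)=-1

((0, 0, 0, 1); (1, 3, 2, 0))


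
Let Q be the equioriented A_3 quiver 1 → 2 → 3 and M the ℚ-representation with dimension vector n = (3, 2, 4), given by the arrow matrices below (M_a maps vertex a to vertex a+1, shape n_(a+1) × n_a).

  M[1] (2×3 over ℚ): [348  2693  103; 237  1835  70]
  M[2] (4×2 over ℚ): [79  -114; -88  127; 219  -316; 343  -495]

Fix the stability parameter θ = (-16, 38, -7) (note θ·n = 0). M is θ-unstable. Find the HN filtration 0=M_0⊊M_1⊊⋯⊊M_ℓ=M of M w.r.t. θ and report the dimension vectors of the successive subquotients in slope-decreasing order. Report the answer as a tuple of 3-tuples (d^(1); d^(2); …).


Interval decomposition of M: I[1,1], I[1,3]^2, I[3,3]^2.
HN type (ℓ=3): μ^(1)=31/2; μ^(2)=-7; μ^(3)=-16

((0, 2, 2); (0, 0, 2); (3, 0, 0))


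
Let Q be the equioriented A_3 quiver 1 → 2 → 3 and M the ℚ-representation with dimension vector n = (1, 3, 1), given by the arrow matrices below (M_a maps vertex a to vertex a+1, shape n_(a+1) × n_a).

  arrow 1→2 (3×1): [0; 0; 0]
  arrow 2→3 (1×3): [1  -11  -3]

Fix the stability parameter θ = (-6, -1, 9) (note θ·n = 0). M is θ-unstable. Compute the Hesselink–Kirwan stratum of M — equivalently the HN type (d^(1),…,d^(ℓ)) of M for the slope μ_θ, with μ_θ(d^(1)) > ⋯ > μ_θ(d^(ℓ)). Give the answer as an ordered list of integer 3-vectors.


Interval decomposition of M: I[1,1], I[2,2]^2, I[2,3].
HN type (ℓ=3): μ^(1)=9; μ^(2)=-1; μ^(3)=-6

((0, 0, 1); (0, 3, 0); (1, 0, 0))


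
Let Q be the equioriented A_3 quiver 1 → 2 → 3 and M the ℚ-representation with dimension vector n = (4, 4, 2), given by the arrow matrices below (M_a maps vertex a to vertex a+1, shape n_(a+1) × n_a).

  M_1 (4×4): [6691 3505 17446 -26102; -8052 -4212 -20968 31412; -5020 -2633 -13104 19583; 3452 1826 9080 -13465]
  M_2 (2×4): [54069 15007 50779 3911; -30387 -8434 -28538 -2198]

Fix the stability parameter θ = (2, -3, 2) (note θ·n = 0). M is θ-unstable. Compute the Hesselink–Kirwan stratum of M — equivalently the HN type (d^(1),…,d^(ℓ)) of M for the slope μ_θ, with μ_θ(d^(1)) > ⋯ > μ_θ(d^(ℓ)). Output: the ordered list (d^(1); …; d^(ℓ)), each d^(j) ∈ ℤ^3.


Interval decomposition of M: I[1,1], I[1,2], I[1,3]^2, I[2,2].
HN type (ℓ=3): μ^(1)=2; μ^(2)=-1/2; μ^(3)=-3

((1, 0, 2); (3, 3, 0); (0, 1, 0))


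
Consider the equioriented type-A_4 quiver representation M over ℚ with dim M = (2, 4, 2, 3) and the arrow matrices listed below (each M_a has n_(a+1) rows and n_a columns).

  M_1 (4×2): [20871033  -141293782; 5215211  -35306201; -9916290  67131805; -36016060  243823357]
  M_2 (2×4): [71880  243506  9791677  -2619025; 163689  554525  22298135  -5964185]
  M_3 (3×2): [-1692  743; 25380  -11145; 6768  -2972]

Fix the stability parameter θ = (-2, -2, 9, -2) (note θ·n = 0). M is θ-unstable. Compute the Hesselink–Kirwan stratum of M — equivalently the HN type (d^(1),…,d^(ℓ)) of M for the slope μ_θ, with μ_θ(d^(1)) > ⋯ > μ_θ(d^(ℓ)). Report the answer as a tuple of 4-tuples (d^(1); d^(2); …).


Interval decomposition of M: I[1,3], I[1,4], I[2,2]^2, I[4,4]^2.
HN type (ℓ=3): μ^(1)=9; μ^(2)=7/2; μ^(3)=-2

((0, 0, 1, 0); (0, 0, 1, 1); (2, 4, 0, 2))


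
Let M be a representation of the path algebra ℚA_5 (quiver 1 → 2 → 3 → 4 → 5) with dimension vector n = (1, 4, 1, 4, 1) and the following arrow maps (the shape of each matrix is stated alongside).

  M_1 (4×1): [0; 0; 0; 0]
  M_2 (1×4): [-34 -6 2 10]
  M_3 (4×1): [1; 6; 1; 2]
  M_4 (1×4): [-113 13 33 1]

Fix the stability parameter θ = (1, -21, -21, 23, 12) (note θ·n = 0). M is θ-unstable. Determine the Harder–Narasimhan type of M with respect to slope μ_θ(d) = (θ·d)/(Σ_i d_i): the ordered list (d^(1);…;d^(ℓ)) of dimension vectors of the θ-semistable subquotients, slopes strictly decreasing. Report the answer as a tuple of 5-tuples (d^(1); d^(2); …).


Via rank(M_{q-1}∘⋯∘M_p): M ≅ I[1,1], I[2,2]^3, I[2,4], I[4,4]^2, I[4,5].
μ_θ-semistable layers: μ^(1)=23; μ^(2)=35/2; μ^(3)=1; μ^(4)=-21

((0, 0, 0, 3, 0); (0, 0, 0, 1, 1); (1, 0, 0, 0, 0); (0, 4, 1, 0, 0))


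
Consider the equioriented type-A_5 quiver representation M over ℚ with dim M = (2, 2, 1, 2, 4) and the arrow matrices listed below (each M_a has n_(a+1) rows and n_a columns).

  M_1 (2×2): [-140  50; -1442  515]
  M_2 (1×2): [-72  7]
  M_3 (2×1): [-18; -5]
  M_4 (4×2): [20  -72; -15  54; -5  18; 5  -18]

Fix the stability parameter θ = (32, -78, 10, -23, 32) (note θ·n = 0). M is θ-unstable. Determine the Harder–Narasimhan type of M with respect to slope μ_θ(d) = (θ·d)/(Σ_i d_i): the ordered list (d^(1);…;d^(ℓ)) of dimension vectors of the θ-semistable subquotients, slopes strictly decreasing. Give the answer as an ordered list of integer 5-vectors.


Via rank(M_{q-1}∘⋯∘M_p): M ≅ I[1,1], I[1,4], I[2,2], I[4,5], I[5,5]^3.
μ_θ-semistable layers: μ^(1)=32; μ^(2)=-13/2; μ^(3)=-23; μ^(4)=-78

((1, 0, 0, 0, 4); (0, 0, 1, 1, 0); (1, 1, 0, 1, 0); (0, 1, 0, 0, 0))


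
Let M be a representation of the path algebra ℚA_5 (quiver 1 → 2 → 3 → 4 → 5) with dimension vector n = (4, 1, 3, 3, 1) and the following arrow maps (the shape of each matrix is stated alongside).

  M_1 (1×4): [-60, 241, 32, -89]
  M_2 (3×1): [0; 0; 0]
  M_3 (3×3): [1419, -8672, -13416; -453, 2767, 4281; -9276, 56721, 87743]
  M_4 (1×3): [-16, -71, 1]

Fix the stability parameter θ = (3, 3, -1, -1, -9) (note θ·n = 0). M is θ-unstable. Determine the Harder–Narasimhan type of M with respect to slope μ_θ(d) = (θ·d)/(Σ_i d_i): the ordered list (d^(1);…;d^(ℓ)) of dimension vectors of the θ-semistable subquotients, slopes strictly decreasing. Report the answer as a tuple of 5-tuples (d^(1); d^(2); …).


Barcode: M ≅ I[1,1]^3, I[1,2], I[3,3], I[3,4], I[3,5], I[4,4]. HN layers by μ_θ (3 steps, strictly decreasing):
  μ^(1)=3; μ^(2)=-1; μ^(3)=-11/3

((4, 1, 0, 0, 0); (0, 0, 2, 2, 0); (0, 0, 1, 1, 1))


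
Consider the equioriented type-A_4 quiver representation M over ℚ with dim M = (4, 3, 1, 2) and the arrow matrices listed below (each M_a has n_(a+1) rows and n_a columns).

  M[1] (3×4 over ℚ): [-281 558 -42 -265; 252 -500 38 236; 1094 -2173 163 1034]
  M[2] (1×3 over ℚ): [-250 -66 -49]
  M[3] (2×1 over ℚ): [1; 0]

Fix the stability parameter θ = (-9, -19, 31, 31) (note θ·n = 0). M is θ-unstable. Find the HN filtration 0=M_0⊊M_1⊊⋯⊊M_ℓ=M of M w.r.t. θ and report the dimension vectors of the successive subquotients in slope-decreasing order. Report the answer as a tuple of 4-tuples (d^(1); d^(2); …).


Via rank(M_{q-1}∘⋯∘M_p): M ≅ I[1,1], I[1,2]^2, I[1,4], I[4,4].
μ_θ-semistable layers: μ^(1)=31; μ^(2)=-9; μ^(3)=-14

((0, 0, 1, 2); (1, 0, 0, 0); (3, 3, 0, 0))


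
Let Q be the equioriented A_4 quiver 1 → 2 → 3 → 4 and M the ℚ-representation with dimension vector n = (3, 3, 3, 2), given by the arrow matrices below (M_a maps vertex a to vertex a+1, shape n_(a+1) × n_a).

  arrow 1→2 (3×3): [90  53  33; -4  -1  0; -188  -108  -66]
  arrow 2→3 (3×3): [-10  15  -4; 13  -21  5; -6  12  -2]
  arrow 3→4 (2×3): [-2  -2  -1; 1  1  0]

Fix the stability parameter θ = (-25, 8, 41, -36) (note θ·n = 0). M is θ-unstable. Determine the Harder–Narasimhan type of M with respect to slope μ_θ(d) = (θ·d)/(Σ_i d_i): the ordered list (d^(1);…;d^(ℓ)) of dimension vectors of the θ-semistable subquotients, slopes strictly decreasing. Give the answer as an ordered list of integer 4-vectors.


Barcode: M ≅ I[1,1], I[1,3], I[1,4], I[2,2], I[3,4]. HN layers by μ_θ (5 steps, strictly decreasing):
  μ^(1)=41; μ^(2)=8; μ^(3)=13/3; μ^(4)=5/2; μ^(5)=-25

((0, 0, 1, 0); (0, 2, 0, 0); (0, 1, 1, 1); (0, 0, 1, 1); (3, 0, 0, 0))


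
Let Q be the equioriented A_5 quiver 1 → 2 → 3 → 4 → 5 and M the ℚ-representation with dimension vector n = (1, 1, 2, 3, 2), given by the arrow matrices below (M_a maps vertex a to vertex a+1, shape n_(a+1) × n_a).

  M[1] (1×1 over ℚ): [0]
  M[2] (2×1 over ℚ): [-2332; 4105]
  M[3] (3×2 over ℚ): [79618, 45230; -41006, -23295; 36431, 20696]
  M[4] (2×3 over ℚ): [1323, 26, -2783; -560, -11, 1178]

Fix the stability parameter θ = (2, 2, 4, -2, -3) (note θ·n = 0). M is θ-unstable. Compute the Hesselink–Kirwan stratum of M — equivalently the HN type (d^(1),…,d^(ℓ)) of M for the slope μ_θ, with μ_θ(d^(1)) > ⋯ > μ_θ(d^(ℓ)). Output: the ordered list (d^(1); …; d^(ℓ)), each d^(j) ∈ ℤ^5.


Barcode: M ≅ I[1,1], I[2,5], I[3,5], I[4,4]. HN layers by μ_θ (4 steps, strictly decreasing):
  μ^(1)=2; μ^(2)=1/4; μ^(3)=-1/3; μ^(4)=-2

((1, 0, 0, 0, 0); (0, 1, 1, 1, 1); (0, 0, 1, 1, 1); (0, 0, 0, 1, 0))


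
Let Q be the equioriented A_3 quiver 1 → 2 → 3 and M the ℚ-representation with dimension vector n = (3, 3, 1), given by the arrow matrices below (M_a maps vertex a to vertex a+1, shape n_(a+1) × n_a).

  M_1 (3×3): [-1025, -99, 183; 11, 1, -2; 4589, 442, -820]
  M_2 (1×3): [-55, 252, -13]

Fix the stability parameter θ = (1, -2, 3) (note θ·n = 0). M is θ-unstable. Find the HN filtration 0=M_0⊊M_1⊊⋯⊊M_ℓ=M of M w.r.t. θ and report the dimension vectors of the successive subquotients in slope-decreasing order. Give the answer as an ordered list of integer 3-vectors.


Via rank(M_{q-1}∘⋯∘M_p): M ≅ I[1,2]^2, I[1,3].
μ_θ-semistable layers: μ^(1)=3; μ^(2)=-1/2

((0, 0, 1); (3, 3, 0))


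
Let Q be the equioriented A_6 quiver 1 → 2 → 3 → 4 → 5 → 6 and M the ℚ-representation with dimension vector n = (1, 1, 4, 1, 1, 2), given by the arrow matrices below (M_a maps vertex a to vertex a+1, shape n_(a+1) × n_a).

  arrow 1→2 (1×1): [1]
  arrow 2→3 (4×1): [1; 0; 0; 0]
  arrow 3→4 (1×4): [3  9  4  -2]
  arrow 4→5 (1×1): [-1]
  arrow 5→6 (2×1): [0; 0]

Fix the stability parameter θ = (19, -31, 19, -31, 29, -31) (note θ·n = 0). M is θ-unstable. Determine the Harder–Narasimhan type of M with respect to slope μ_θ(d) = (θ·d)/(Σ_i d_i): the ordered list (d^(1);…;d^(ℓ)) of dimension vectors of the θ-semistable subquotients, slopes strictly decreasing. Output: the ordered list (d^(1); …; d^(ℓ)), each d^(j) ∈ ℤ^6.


Interval decomposition of M: I[1,5], I[3,3]^3, I[6,6]^2.
HN type (ℓ=4): μ^(1)=29; μ^(2)=19; μ^(3)=-6; μ^(4)=-31

((0, 0, 0, 0, 1, 0); (0, 0, 3, 0, 0, 0); (1, 1, 1, 1, 0, 0); (0, 0, 0, 0, 0, 2))


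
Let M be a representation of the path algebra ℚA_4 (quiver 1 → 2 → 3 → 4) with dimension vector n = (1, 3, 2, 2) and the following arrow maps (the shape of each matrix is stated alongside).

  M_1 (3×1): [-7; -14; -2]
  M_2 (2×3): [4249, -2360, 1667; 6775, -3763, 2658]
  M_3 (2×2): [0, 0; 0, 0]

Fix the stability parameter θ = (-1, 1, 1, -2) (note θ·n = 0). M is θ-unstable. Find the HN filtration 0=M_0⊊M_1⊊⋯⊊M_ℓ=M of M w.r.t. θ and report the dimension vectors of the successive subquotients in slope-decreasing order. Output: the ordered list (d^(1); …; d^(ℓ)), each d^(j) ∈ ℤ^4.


Via rank(M_{q-1}∘⋯∘M_p): M ≅ I[1,3], I[2,2], I[2,3], I[4,4]^2.
μ_θ-semistable layers: μ^(1)=1; μ^(2)=-1; μ^(3)=-2

((0, 3, 2, 0); (1, 0, 0, 0); (0, 0, 0, 2))


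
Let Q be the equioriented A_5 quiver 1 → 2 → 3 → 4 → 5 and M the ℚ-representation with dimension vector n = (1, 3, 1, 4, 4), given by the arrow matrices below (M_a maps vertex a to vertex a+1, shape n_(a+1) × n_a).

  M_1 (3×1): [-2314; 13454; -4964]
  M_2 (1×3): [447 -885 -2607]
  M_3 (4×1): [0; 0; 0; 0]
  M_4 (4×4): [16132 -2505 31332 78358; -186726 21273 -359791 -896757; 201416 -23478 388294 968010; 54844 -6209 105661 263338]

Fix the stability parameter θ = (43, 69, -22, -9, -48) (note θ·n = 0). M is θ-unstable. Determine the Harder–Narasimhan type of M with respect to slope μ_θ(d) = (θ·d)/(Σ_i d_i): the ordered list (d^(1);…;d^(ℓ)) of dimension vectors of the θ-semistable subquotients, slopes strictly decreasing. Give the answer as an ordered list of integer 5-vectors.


Interval decomposition of M: I[1,2], I[2,2], I[2,3], I[4,5]^4.
HN type (ℓ=4): μ^(1)=69; μ^(2)=43; μ^(3)=47/2; μ^(4)=-57/2

((0, 2, 0, 0, 0); (1, 0, 0, 0, 0); (0, 1, 1, 0, 0); (0, 0, 0, 4, 4))


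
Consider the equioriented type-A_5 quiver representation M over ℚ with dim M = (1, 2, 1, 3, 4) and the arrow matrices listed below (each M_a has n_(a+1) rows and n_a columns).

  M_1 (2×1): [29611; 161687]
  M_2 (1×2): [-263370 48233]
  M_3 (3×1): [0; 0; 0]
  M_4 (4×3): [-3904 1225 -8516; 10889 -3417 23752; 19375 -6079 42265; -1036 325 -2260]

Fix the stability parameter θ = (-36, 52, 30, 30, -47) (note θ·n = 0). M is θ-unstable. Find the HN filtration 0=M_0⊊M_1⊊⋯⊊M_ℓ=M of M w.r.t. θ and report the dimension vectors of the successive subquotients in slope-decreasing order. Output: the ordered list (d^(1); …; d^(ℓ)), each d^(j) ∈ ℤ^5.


Interval decomposition of M: I[1,3], I[2,2], I[4,5]^3, I[5,5].
HN type (ℓ=5): μ^(1)=52; μ^(2)=41; μ^(3)=-17/2; μ^(4)=-36; μ^(5)=-47

((0, 1, 0, 0, 0); (0, 1, 1, 0, 0); (0, 0, 0, 3, 3); (1, 0, 0, 0, 0); (0, 0, 0, 0, 1))


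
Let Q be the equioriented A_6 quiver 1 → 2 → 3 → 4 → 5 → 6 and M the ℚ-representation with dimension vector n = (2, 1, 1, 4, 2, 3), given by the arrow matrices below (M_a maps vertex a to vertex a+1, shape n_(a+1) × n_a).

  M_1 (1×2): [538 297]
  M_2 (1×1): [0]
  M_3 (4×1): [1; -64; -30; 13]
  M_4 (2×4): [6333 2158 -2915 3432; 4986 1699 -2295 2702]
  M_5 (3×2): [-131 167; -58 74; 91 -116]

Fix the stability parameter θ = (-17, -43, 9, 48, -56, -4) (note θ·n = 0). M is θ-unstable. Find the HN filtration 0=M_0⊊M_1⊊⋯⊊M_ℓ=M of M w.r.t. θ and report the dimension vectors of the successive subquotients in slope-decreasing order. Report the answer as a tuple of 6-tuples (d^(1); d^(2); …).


Barcode: M ≅ I[1,1], I[1,2], I[3,6], I[4,4]^2, I[4,6], I[6,6]. HN layers by μ_θ (5 steps, strictly decreasing):
  μ^(1)=48; μ^(2)=-3/4; μ^(3)=-4; μ^(4)=-17; μ^(5)=-30

((0, 0, 0, 2, 0, 0); (0, 0, 1, 1, 1, 1); (0, 0, 0, 1, 1, 2); (1, 0, 0, 0, 0, 0); (1, 1, 0, 0, 0, 0))


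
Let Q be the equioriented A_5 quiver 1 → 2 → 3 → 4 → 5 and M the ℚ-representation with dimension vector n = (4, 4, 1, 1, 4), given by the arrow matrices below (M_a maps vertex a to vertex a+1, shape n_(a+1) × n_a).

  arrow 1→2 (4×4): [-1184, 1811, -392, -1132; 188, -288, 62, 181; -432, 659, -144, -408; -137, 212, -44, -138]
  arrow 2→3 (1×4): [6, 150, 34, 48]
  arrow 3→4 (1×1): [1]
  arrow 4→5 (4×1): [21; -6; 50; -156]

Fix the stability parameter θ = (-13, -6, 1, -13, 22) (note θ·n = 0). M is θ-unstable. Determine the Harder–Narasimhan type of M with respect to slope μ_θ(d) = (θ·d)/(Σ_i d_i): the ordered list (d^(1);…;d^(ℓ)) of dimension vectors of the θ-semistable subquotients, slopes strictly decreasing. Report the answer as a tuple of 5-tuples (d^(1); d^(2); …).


Barcode: M ≅ I[1,1], I[1,2]^2, I[1,5], I[2,2], I[5,5]^3. HN layers by μ_θ (3 steps, strictly decreasing):
  μ^(1)=22; μ^(2)=-6; μ^(3)=-13

((0, 0, 0, 0, 4); (0, 4, 1, 1, 0); (4, 0, 0, 0, 0))


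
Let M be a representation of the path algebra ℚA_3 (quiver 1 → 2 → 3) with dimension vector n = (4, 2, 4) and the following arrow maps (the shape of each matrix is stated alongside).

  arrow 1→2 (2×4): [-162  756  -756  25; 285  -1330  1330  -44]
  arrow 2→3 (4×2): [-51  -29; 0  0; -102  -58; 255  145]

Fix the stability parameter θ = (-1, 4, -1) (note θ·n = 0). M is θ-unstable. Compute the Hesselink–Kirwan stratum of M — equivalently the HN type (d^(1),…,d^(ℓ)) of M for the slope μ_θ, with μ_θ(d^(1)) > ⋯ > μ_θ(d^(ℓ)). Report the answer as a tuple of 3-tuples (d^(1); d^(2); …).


Barcode: M ≅ I[1,1]^2, I[1,2], I[1,3], I[3,3]^3. HN layers by μ_θ (3 steps, strictly decreasing):
  μ^(1)=4; μ^(2)=3/2; μ^(3)=-1

((0, 1, 0); (0, 1, 1); (4, 0, 3))


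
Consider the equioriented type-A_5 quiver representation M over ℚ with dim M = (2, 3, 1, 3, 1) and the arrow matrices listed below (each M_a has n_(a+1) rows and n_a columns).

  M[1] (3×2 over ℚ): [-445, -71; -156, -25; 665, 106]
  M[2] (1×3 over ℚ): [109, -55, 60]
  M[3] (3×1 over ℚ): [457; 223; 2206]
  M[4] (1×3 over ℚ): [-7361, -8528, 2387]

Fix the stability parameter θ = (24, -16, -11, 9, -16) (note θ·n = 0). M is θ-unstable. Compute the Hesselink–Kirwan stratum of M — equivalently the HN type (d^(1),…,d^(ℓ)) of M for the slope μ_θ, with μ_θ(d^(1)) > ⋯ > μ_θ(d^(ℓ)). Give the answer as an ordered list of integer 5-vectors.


Via rank(M_{q-1}∘⋯∘M_p): M ≅ I[1,2], I[1,5], I[2,2], I[4,4]^2.
μ_θ-semistable layers: μ^(1)=9; μ^(2)=4; μ^(3)=-2; μ^(4)=-16

((0, 0, 0, 2, 0); (1, 1, 0, 0, 0); (1, 1, 1, 1, 1); (0, 1, 0, 0, 0))


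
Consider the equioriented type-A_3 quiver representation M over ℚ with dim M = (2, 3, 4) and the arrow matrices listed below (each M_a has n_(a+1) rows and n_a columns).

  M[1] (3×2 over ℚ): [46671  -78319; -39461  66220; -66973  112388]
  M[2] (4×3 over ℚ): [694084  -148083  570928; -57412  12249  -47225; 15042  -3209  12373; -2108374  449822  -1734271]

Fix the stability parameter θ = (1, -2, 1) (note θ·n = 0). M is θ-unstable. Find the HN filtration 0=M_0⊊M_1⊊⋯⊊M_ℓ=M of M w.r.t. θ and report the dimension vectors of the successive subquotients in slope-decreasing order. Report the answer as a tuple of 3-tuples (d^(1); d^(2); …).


Via rank(M_{q-1}∘⋯∘M_p): M ≅ I[1,3]^2, I[2,3], I[3,3].
μ_θ-semistable layers: μ^(1)=1; μ^(2)=-1/2; μ^(3)=-2

((0, 0, 4); (2, 2, 0); (0, 1, 0))


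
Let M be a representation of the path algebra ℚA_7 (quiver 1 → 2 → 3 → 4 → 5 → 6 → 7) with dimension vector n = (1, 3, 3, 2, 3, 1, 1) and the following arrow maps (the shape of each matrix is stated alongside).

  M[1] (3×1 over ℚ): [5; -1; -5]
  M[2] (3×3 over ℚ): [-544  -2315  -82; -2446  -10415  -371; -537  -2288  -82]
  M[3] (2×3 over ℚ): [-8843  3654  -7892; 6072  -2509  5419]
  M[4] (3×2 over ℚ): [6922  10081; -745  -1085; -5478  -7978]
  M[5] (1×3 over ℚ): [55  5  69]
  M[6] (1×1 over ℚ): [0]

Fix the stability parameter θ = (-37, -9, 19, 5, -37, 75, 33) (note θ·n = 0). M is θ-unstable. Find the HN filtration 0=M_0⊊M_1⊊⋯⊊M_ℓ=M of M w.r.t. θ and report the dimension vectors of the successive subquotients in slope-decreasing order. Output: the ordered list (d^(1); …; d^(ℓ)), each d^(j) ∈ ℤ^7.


Barcode: M ≅ I[1,6], I[2,3], I[2,5], I[5,5], I[7,7]. HN layers by μ_θ (6 steps, strictly decreasing):
  μ^(1)=75; μ^(2)=33; μ^(3)=19; μ^(4)=-13/3; μ^(5)=-9; μ^(6)=-37

((0, 0, 0, 0, 0, 1, 0); (0, 0, 0, 0, 0, 0, 1); (0, 0, 1, 0, 0, 0, 0); (0, 0, 2, 2, 2, 0, 0); (0, 3, 0, 0, 0, 0, 0); (1, 0, 0, 0, 1, 0, 0))


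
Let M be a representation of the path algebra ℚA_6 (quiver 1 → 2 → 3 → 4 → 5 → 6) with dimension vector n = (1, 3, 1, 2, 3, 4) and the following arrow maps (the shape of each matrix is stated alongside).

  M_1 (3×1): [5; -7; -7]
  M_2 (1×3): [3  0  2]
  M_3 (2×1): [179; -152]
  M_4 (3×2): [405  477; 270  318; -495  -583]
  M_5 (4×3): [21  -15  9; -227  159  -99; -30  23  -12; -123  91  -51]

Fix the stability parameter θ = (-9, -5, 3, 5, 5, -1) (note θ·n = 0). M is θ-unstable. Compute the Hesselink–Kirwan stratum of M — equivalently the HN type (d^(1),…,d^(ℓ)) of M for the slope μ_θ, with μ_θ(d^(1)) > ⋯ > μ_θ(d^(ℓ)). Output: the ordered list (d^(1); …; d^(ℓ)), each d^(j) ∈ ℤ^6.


Via rank(M_{q-1}∘⋯∘M_p): M ≅ I[1,5], I[2,2]^2, I[4,4], I[5,6]^2, I[6,6]^2.
μ_θ-semistable layers: μ^(1)=5; μ^(2)=3; μ^(3)=2; μ^(4)=-1; μ^(5)=-5; μ^(6)=-9

((0, 0, 0, 2, 1, 0); (0, 0, 1, 0, 0, 0); (0, 0, 0, 0, 2, 2); (0, 0, 0, 0, 0, 2); (0, 3, 0, 0, 0, 0); (1, 0, 0, 0, 0, 0))


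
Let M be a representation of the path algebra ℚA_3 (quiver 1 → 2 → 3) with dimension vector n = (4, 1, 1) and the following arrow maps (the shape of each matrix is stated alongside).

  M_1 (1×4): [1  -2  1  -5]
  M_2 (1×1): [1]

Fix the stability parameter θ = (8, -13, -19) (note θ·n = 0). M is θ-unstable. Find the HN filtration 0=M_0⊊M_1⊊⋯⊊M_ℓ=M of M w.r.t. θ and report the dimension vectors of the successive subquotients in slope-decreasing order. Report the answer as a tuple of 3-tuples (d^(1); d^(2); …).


Barcode: M ≅ I[1,1]^3, I[1,3]. HN layers by μ_θ (2 steps, strictly decreasing):
  μ^(1)=8; μ^(2)=-8

((3, 0, 0); (1, 1, 1))


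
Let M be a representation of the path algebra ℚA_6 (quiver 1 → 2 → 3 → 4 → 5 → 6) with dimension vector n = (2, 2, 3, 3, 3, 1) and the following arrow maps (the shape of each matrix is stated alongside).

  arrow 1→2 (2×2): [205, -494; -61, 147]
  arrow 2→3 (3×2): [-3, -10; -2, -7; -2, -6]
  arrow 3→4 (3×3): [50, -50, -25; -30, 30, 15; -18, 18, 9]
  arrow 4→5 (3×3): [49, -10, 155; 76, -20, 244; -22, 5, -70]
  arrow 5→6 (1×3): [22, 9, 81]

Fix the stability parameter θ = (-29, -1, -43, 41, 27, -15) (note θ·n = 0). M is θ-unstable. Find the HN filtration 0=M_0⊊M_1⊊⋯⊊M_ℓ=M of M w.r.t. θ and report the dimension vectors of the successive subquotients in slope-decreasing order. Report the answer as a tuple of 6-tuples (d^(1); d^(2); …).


Interval decomposition of M: I[1,3]^2, I[3,6], I[4,4], I[4,5], I[5,5].
HN type (ℓ=7): μ^(1)=41; μ^(2)=34; μ^(3)=27; μ^(4)=53/3; μ^(5)=-22; μ^(6)=-29; μ^(7)=-43

((0, 0, 0, 1, 0, 0); (0, 0, 0, 1, 1, 0); (0, 0, 0, 0, 1, 0); (0, 0, 0, 1, 1, 1); (0, 2, 2, 0, 0, 0); (2, 0, 0, 0, 0, 0); (0, 0, 1, 0, 0, 0))


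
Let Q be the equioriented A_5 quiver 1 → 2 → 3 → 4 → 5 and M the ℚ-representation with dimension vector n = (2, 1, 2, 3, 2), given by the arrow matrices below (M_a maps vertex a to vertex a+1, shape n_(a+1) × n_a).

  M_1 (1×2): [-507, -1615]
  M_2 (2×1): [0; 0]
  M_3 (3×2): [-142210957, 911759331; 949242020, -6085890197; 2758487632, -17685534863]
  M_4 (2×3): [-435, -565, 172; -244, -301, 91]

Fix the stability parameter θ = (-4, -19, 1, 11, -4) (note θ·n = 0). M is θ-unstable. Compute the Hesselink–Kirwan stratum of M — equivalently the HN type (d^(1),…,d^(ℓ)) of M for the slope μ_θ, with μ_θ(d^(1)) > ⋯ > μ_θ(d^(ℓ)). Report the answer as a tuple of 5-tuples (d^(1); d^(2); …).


Barcode: M ≅ I[1,1], I[1,2], I[3,4], I[3,5], I[4,5]. HN layers by μ_θ (5 steps, strictly decreasing):
  μ^(1)=11; μ^(2)=7/2; μ^(3)=1; μ^(4)=-4; μ^(5)=-23/2

((0, 0, 0, 1, 0); (0, 0, 0, 2, 2); (0, 0, 2, 0, 0); (1, 0, 0, 0, 0); (1, 1, 0, 0, 0))


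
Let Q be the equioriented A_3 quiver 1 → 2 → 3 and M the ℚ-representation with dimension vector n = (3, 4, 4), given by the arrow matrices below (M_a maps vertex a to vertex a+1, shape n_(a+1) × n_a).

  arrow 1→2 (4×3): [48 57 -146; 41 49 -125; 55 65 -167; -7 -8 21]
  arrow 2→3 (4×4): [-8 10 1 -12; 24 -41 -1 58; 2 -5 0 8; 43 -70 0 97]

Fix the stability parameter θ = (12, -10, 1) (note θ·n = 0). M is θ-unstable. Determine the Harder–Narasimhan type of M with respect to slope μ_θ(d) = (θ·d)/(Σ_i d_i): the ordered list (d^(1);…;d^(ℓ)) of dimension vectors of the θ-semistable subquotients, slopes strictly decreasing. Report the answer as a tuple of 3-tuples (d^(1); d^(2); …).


Interval decomposition of M: I[1,1], I[1,2], I[1,3], I[2,3]^2, I[3,3].
HN type (ℓ=3): μ^(1)=12; μ^(2)=1; μ^(3)=-10

((1, 0, 0); (2, 2, 4); (0, 2, 0))


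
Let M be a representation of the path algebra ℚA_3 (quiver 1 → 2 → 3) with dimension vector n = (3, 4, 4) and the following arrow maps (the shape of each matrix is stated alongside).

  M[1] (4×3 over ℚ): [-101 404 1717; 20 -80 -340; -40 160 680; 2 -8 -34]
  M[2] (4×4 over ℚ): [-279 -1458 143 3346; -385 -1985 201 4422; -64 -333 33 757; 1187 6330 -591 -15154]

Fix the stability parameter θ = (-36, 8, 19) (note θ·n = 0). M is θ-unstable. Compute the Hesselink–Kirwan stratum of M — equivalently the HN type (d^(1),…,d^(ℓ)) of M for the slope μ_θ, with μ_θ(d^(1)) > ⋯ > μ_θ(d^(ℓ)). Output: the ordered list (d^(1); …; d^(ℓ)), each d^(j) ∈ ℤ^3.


Barcode: M ≅ I[1,1]^2, I[1,3], I[2,3]^3. HN layers by μ_θ (3 steps, strictly decreasing):
  μ^(1)=19; μ^(2)=8; μ^(3)=-36

((0, 0, 4); (0, 4, 0); (3, 0, 0))


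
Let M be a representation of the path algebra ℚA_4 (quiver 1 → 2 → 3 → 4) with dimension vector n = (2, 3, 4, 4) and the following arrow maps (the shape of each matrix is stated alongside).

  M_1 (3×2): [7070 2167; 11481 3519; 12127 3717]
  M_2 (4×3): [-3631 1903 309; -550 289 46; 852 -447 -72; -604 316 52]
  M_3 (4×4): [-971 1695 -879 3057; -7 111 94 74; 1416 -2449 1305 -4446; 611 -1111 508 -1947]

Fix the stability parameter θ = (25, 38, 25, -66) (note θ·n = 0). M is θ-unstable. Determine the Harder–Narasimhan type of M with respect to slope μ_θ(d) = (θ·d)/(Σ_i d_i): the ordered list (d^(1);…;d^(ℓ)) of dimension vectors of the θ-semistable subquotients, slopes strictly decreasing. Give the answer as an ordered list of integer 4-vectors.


Barcode: M ≅ I[1,4]^2, I[2,2], I[3,4]^2. HN layers by μ_θ (3 steps, strictly decreasing):
  μ^(1)=38; μ^(2)=11/2; μ^(3)=-41/2

((0, 1, 0, 0); (2, 2, 2, 2); (0, 0, 2, 2))


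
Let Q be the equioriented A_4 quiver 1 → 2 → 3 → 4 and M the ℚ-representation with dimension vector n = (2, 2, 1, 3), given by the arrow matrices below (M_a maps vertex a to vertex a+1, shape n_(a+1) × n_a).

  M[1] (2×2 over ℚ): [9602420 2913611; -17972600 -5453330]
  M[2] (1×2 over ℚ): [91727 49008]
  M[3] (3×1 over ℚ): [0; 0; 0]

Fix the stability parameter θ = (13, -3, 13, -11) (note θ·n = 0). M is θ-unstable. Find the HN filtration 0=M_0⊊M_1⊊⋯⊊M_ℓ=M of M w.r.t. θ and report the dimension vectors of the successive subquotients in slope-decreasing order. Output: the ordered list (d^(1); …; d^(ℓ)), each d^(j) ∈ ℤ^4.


Interval decomposition of M: I[1,1], I[1,3], I[2,2], I[4,4]^3.
HN type (ℓ=4): μ^(1)=13; μ^(2)=5; μ^(3)=-3; μ^(4)=-11

((1, 0, 1, 0); (1, 1, 0, 0); (0, 1, 0, 0); (0, 0, 0, 3))


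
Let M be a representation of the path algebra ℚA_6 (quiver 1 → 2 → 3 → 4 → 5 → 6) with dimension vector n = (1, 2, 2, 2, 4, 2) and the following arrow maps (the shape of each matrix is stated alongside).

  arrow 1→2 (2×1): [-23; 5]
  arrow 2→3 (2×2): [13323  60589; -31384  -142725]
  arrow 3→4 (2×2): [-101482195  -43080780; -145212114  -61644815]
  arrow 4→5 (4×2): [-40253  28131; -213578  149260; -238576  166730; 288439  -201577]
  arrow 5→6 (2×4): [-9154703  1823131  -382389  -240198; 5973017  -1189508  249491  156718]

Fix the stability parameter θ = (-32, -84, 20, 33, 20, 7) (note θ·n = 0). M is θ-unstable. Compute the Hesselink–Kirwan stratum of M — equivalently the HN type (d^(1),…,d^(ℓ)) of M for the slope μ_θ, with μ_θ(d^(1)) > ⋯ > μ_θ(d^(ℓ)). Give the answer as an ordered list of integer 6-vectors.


Barcode: M ≅ I[1,6], I[2,6], I[5,5]^2. HN layers by μ_θ (3 steps, strictly decreasing):
  μ^(1)=20; μ^(2)=-58; μ^(3)=-84

((0, 0, 2, 2, 4, 2); (1, 1, 0, 0, 0, 0); (0, 1, 0, 0, 0, 0))


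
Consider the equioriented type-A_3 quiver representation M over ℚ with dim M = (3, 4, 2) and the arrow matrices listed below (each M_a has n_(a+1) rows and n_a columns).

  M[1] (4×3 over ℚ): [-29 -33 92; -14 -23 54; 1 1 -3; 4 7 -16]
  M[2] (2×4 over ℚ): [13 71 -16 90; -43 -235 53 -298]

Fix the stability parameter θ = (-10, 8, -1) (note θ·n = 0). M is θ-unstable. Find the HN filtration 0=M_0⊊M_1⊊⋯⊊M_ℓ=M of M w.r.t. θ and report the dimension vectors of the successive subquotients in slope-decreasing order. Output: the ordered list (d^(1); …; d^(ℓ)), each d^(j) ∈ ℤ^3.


Barcode: M ≅ I[1,2], I[1,3]^2, I[2,2]. HN layers by μ_θ (3 steps, strictly decreasing):
  μ^(1)=8; μ^(2)=7/2; μ^(3)=-10

((0, 2, 0); (0, 2, 2); (3, 0, 0))


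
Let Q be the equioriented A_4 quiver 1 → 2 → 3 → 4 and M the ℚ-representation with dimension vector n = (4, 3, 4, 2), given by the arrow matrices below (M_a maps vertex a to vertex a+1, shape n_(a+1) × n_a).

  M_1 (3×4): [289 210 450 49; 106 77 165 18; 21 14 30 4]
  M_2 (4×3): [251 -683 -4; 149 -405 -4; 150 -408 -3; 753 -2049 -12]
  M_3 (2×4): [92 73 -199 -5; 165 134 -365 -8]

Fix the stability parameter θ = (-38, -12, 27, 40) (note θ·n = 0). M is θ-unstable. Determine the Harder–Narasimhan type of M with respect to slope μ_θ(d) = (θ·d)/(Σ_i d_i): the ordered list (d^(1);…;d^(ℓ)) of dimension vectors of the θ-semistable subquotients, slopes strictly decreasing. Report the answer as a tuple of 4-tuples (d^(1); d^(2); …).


Barcode: M ≅ I[1,1], I[1,2], I[1,4]^2, I[3,3]^2. HN layers by μ_θ (4 steps, strictly decreasing):
  μ^(1)=40; μ^(2)=27; μ^(3)=-12; μ^(4)=-38

((0, 0, 0, 2); (0, 0, 4, 0); (0, 3, 0, 0); (4, 0, 0, 0))


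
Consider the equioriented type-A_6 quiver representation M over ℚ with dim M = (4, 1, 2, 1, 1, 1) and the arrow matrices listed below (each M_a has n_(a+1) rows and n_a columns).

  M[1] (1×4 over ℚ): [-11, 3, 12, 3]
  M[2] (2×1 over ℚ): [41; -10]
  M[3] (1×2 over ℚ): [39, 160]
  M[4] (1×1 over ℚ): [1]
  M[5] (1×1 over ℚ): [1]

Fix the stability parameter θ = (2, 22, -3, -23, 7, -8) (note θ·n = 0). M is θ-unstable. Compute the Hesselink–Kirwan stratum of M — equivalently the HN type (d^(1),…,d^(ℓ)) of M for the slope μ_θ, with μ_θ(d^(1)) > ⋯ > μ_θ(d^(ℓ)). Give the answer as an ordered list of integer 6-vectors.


Barcode: M ≅ I[1,1]^3, I[1,6], I[3,3]. HN layers by μ_θ (3 steps, strictly decreasing):
  μ^(1)=2; μ^(2)=-1/2; μ^(3)=-3

((3, 0, 0, 0, 0, 0); (1, 1, 1, 1, 1, 1); (0, 0, 1, 0, 0, 0))


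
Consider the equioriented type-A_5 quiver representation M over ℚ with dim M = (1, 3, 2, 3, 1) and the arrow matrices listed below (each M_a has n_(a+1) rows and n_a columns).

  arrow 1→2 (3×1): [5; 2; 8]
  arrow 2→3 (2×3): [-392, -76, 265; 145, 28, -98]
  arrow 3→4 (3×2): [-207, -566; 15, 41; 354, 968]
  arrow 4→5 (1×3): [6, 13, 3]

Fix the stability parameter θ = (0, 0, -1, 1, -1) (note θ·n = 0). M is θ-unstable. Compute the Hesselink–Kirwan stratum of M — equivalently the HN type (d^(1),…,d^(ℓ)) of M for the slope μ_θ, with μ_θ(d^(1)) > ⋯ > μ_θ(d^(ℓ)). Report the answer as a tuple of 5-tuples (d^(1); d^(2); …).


Barcode: M ≅ I[1,5], I[2,2], I[2,4], I[4,4]. HN layers by μ_θ (4 steps, strictly decreasing):
  μ^(1)=1; μ^(2)=0; μ^(3)=-1/3; μ^(4)=-1/2

((0, 0, 0, 2, 0); (0, 1, 0, 1, 1); (1, 1, 1, 0, 0); (0, 1, 1, 0, 0))


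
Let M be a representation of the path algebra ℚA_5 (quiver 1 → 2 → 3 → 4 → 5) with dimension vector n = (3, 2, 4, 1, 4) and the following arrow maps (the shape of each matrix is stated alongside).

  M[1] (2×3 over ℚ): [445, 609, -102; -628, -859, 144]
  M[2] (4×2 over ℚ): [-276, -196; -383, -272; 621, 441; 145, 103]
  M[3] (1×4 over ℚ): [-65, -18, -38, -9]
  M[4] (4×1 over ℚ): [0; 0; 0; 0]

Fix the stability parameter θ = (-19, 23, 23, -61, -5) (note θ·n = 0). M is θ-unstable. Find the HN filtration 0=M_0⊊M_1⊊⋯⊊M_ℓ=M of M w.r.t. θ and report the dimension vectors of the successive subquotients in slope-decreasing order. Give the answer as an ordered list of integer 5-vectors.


Barcode: M ≅ I[1,1], I[1,3], I[1,4], I[3,3]^2, I[5,5]^4. HN layers by μ_θ (3 steps, strictly decreasing):
  μ^(1)=23; μ^(2)=-5; μ^(3)=-19

((0, 1, 3, 0, 0); (0, 1, 1, 1, 4); (3, 0, 0, 0, 0))


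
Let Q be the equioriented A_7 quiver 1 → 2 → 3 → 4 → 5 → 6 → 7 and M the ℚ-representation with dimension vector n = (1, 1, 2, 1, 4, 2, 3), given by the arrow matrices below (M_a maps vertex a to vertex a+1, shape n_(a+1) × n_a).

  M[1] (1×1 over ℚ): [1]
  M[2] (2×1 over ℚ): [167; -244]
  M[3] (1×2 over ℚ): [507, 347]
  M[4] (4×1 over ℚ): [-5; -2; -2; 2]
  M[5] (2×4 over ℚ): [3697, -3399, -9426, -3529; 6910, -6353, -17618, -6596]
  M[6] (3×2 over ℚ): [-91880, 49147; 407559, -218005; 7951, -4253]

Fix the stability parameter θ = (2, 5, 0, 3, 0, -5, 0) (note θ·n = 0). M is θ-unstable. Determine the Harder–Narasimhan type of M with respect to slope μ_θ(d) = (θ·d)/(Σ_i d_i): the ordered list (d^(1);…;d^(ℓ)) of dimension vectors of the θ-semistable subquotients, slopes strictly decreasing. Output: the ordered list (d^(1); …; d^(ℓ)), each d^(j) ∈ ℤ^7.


Interval decomposition of M: I[1,7], I[3,3], I[5,5]^2, I[5,7], I[7,7].
HN type (ℓ=3): μ^(1)=5/7; μ^(2)=0; μ^(3)=-5/2

((1, 1, 1, 1, 1, 1, 1); (0, 0, 1, 0, 2, 0, 2); (0, 0, 0, 0, 1, 1, 0))


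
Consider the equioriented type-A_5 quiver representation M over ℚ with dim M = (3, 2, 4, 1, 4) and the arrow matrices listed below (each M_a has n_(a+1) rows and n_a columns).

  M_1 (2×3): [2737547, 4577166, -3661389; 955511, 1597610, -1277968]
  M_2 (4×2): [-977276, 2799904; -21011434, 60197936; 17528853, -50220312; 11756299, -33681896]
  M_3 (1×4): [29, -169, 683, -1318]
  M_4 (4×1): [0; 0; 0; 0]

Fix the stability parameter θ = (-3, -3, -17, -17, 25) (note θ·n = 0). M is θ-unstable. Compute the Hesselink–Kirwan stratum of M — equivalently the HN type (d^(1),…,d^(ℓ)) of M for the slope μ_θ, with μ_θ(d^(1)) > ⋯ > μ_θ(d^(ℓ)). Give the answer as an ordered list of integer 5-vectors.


Via rank(M_{q-1}∘⋯∘M_p): M ≅ I[1,1], I[1,2], I[1,4], I[3,3]^3, I[5,5]^4.
μ_θ-semistable layers: μ^(1)=25; μ^(2)=-3; μ^(3)=-10; μ^(4)=-17

((0, 0, 0, 0, 4); (2, 1, 0, 0, 0); (1, 1, 1, 1, 0); (0, 0, 3, 0, 0))


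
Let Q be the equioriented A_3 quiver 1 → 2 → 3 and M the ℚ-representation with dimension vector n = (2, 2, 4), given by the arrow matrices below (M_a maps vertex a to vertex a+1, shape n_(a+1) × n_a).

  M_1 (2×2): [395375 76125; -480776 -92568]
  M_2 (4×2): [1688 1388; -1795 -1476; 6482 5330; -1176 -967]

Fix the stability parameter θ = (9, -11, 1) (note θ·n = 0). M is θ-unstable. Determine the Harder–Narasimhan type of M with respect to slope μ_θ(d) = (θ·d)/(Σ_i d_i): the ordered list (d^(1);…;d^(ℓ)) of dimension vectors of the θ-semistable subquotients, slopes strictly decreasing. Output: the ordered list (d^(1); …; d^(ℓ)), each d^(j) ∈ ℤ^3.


Via rank(M_{q-1}∘⋯∘M_p): M ≅ I[1,1], I[1,3], I[2,3], I[3,3]^2.
μ_θ-semistable layers: μ^(1)=9; μ^(2)=1; μ^(3)=-1; μ^(4)=-11

((1, 0, 0); (0, 0, 4); (1, 1, 0); (0, 1, 0))


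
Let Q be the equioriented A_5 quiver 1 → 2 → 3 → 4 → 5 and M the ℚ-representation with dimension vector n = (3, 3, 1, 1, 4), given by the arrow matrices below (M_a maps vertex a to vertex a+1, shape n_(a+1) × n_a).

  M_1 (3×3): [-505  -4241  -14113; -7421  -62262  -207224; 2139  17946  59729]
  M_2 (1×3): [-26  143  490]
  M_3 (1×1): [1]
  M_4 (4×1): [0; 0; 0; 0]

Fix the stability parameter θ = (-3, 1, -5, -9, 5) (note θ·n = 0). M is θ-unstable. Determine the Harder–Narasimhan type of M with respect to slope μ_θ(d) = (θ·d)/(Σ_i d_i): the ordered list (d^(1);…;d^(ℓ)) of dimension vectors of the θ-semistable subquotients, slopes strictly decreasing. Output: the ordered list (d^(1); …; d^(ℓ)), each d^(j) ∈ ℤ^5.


Interval decomposition of M: I[1,2]^2, I[1,4], I[5,5]^4.
HN type (ℓ=4): μ^(1)=5; μ^(2)=1; μ^(3)=-3; μ^(4)=-4

((0, 0, 0, 0, 4); (0, 2, 0, 0, 0); (2, 0, 0, 0, 0); (1, 1, 1, 1, 0))


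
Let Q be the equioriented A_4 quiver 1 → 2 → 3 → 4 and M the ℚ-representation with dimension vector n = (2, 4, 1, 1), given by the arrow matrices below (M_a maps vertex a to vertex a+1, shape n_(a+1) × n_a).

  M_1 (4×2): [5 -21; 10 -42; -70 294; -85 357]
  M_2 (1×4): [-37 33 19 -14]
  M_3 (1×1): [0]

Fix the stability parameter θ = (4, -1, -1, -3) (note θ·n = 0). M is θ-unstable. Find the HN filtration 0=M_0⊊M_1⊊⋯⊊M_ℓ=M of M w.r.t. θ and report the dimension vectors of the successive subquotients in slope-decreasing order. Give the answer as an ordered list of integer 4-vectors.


Interval decomposition of M: I[1,1], I[1,3], I[2,2]^3, I[4,4].
HN type (ℓ=4): μ^(1)=4; μ^(2)=2/3; μ^(3)=-1; μ^(4)=-3

((1, 0, 0, 0); (1, 1, 1, 0); (0, 3, 0, 0); (0, 0, 0, 1))


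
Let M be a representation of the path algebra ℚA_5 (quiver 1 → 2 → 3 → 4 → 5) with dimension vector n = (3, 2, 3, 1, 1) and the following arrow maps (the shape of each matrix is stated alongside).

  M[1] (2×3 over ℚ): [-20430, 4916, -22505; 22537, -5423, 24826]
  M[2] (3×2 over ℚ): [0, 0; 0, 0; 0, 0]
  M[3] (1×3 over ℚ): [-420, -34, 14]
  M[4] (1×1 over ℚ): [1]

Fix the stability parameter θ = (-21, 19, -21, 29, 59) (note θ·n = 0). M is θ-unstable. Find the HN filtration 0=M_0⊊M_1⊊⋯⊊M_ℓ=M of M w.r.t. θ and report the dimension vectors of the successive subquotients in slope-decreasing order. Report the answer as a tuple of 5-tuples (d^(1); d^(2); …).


Interval decomposition of M: I[1,1], I[1,2]^2, I[3,3]^2, I[3,5].
HN type (ℓ=4): μ^(1)=59; μ^(2)=29; μ^(3)=19; μ^(4)=-21

((0, 0, 0, 0, 1); (0, 0, 0, 1, 0); (0, 2, 0, 0, 0); (3, 0, 3, 0, 0))


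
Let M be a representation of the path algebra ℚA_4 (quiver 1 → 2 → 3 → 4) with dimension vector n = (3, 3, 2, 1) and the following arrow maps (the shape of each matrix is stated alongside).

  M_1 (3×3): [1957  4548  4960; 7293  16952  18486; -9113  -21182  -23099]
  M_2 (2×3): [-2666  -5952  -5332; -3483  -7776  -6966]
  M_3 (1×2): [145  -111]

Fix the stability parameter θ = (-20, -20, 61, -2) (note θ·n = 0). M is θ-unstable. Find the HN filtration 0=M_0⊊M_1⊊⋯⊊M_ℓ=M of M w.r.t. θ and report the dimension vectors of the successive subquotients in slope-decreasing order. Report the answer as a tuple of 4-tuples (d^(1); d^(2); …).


Interval decomposition of M: I[1,1], I[1,2], I[1,4], I[2,2], I[3,3].
HN type (ℓ=3): μ^(1)=61; μ^(2)=59/2; μ^(3)=-20

((0, 0, 1, 0); (0, 0, 1, 1); (3, 3, 0, 0))


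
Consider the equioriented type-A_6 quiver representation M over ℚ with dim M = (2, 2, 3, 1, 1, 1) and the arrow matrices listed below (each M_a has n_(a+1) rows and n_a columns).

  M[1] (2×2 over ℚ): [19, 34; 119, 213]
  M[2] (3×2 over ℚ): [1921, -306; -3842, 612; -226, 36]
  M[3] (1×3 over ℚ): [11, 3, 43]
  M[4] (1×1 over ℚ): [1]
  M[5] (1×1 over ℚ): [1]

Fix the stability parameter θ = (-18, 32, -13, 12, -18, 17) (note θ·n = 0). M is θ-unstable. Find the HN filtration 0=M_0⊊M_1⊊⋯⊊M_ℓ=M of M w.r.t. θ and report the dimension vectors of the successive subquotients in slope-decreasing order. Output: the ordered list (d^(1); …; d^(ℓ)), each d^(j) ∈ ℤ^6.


Via rank(M_{q-1}∘⋯∘M_p): M ≅ I[1,2], I[1,6], I[3,3]^2.
μ_θ-semistable layers: μ^(1)=32; μ^(2)=17; μ^(3)=13/4; μ^(4)=-13; μ^(5)=-18

((0, 1, 0, 0, 0, 0); (0, 0, 0, 0, 0, 1); (0, 1, 1, 1, 1, 0); (0, 0, 2, 0, 0, 0); (2, 0, 0, 0, 0, 0))
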